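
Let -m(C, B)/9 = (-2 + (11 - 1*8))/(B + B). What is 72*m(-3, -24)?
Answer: 27/2 ≈ 13.500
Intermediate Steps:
m(C, B) = -9/(2*B) (m(C, B) = -9*(-2 + (11 - 1*8))/(B + B) = -9*(-2 + (11 - 8))/(2*B) = -9*(-2 + 3)*1/(2*B) = -9*1/(2*B) = -9/(2*B))
72*m(-3, -24) = 72*(-9/2/(-24)) = 72*(-9/2*(-1/24)) = 72*(3/16) = 27/2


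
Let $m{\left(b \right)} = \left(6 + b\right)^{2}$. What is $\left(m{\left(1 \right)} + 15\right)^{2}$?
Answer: $4096$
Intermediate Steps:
$\left(m{\left(1 \right)} + 15\right)^{2} = \left(\left(6 + 1\right)^{2} + 15\right)^{2} = \left(7^{2} + 15\right)^{2} = \left(49 + 15\right)^{2} = 64^{2} = 4096$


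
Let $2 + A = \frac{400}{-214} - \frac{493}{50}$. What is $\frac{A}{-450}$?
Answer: $\frac{73451}{2407500} \approx 0.030509$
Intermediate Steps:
$A = - \frac{73451}{5350}$ ($A = -2 + \left(\frac{400}{-214} - \frac{493}{50}\right) = -2 + \left(400 \left(- \frac{1}{214}\right) - \frac{493}{50}\right) = -2 - \frac{62751}{5350} = - \frac{73451}{5350} \approx -13.729$)
$\frac{A}{-450} = - \frac{73451}{5350 \left(-450\right)} = \left(- \frac{73451}{5350}\right) \left(- \frac{1}{450}\right) = \frac{73451}{2407500}$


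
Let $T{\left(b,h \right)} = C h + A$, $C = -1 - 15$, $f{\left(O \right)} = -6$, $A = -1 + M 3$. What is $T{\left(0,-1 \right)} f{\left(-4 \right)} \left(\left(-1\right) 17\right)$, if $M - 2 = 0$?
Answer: $2142$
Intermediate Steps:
$M = 2$ ($M = 2 + 0 = 2$)
$A = 5$ ($A = -1 + 2 \cdot 3 = -1 + 6 = 5$)
$C = -16$ ($C = -1 - 15 = -16$)
$T{\left(b,h \right)} = 5 - 16 h$ ($T{\left(b,h \right)} = - 16 h + 5 = 5 - 16 h$)
$T{\left(0,-1 \right)} f{\left(-4 \right)} \left(\left(-1\right) 17\right) = \left(5 - -16\right) \left(-6\right) \left(\left(-1\right) 17\right) = \left(5 + 16\right) \left(-6\right) \left(-17\right) = 21 \left(-6\right) \left(-17\right) = \left(-126\right) \left(-17\right) = 2142$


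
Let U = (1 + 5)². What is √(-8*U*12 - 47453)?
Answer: I*√50909 ≈ 225.63*I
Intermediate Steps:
U = 36 (U = 6² = 36)
√(-8*U*12 - 47453) = √(-8*36*12 - 47453) = √(-288*12 - 47453) = √(-3456 - 47453) = √(-50909) = I*√50909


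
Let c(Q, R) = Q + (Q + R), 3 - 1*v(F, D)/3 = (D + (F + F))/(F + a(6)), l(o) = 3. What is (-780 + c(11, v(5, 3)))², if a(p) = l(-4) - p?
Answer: 2362369/4 ≈ 5.9059e+5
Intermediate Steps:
a(p) = 3 - p
v(F, D) = 9 - 3*(D + 2*F)/(-3 + F) (v(F, D) = 9 - 3*(D + (F + F))/(F + (3 - 1*6)) = 9 - 3*(D + 2*F)/(F + (3 - 6)) = 9 - 3*(D + 2*F)/(F - 3) = 9 - 3*(D + 2*F)/(-3 + F))
c(Q, R) = R + 2*Q
(-780 + c(11, v(5, 3)))² = (-780 + (3*(-9 + 5 - 1*3)/(-3 + 5) + 2*11))² = (-780 + (3*(-9 + 5 - 3)/2 + 22))² = (-780 + (3*(½)*(-7) + 22))² = (-780 + (-21/2 + 22))² = (-780 + 23/2)² = (-1537/2)² = 2362369/4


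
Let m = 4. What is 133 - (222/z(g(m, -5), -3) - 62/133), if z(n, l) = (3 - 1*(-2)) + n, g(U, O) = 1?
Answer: 12830/133 ≈ 96.466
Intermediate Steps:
z(n, l) = 5 + n (z(n, l) = (3 + 2) + n = 5 + n)
133 - (222/z(g(m, -5), -3) - 62/133) = 133 - (222/(5 + 1) - 62/133) = 133 - (222/6 - 62*1/133) = 133 - (222*(⅙) - 62/133) = 133 - (37 - 62/133) = 133 - 1*4859/133 = 133 - 4859/133 = 12830/133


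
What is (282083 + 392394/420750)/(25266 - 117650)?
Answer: -581798111/190542000 ≈ -3.0534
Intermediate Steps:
(282083 + 392394/420750)/(25266 - 117650) = (282083 + 392394*(1/420750))/(-92384) = (282083 + 3847/4125)*(-1/92384) = (1163596222/4125)*(-1/92384) = -581798111/190542000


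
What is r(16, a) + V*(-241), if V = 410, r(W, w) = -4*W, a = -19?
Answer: -98874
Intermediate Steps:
r(16, a) + V*(-241) = -4*16 + 410*(-241) = -64 - 98810 = -98874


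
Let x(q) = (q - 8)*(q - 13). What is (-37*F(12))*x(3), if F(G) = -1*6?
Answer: 11100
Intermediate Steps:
F(G) = -6
x(q) = (-13 + q)*(-8 + q) (x(q) = (-8 + q)*(-13 + q) = (-13 + q)*(-8 + q))
(-37*F(12))*x(3) = (-37*(-6))*(104 + 3**2 - 21*3) = 222*(104 + 9 - 63) = 222*50 = 11100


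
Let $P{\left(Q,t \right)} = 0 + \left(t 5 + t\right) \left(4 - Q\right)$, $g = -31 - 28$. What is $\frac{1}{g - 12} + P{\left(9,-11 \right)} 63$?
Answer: $\frac{1476089}{71} \approx 20790.0$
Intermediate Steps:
$g = -59$ ($g = -31 - 28 = -59$)
$P{\left(Q,t \right)} = 6 t \left(4 - Q\right)$ ($P{\left(Q,t \right)} = 0 + \left(5 t + t\right) \left(4 - Q\right) = 0 + 6 t \left(4 - Q\right) = 6 t \left(4 - Q\right)$)
$\frac{1}{g - 12} + P{\left(9,-11 \right)} 63 = \frac{1}{-59 - 12} + 6 \left(-11\right) \left(4 - 9\right) 63 = \frac{1}{-71} + 6 \left(-11\right) \left(4 - 9\right) 63 = - \frac{1}{71} + 6 \left(-11\right) \left(-5\right) 63 = - \frac{1}{71} + 330 \cdot 63 = - \frac{1}{71} + 20790 = \frac{1476089}{71}$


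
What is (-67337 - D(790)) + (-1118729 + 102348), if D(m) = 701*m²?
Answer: -438577818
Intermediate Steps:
(-67337 - D(790)) + (-1118729 + 102348) = (-67337 - 701*790²) + (-1118729 + 102348) = (-67337 - 701*624100) - 1016381 = (-67337 - 1*437494100) - 1016381 = (-67337 - 437494100) - 1016381 = -437561437 - 1016381 = -438577818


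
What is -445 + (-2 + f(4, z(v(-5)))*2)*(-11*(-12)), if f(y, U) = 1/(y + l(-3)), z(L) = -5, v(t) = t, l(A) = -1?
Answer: -621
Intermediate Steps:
f(y, U) = 1/(-1 + y) (f(y, U) = 1/(y - 1) = 1/(-1 + y))
-445 + (-2 + f(4, z(v(-5)))*2)*(-11*(-12)) = -445 + (-2 + 2/(-1 + 4))*(-11*(-12)) = -445 + (-2 + 2/3)*132 = -445 - 4/3*132 = -445 - 176 = -621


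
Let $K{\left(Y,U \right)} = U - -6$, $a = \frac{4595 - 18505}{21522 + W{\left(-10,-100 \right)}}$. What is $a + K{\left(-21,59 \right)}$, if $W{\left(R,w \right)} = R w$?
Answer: $\frac{725010}{11261} \approx 64.382$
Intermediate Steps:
$a = - \frac{6955}{11261}$ ($a = \frac{4595 - 18505}{21522 - -1000} = - \frac{13910}{21522 + 1000} = - \frac{13910}{22522} = \left(-13910\right) \frac{1}{22522} = - \frac{6955}{11261} \approx -0.61762$)
$K{\left(Y,U \right)} = 6 + U$ ($K{\left(Y,U \right)} = U + 6 = 6 + U$)
$a + K{\left(-21,59 \right)} = - \frac{6955}{11261} + \left(6 + 59\right) = - \frac{6955}{11261} + 65 = \frac{725010}{11261}$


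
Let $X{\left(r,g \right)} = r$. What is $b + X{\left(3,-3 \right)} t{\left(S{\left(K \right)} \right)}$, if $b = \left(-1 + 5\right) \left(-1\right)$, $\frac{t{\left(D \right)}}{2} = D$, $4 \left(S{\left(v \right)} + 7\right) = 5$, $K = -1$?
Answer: $- \frac{77}{2} \approx -38.5$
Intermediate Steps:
$S{\left(v \right)} = - \frac{23}{4}$ ($S{\left(v \right)} = -7 + \frac{1}{4} \cdot 5 = -7 + \frac{5}{4} = - \frac{23}{4}$)
$t{\left(D \right)} = 2 D$
$b = -4$ ($b = 4 \left(-1\right) = -4$)
$b + X{\left(3,-3 \right)} t{\left(S{\left(K \right)} \right)} = -4 + 3 \cdot 2 \left(- \frac{23}{4}\right) = -4 + 3 \left(- \frac{23}{2}\right) = -4 - \frac{69}{2} = - \frac{77}{2}$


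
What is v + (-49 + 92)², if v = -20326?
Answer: -18477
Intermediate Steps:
v + (-49 + 92)² = -20326 + (-49 + 92)² = -20326 + 43² = -20326 + 1849 = -18477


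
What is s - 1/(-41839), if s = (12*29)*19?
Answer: 276639469/41839 ≈ 6612.0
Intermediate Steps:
s = 6612 (s = 348*19 = 6612)
s - 1/(-41839) = 6612 - 1/(-41839) = 6612 - 1*(-1/41839) = 6612 + 1/41839 = 276639469/41839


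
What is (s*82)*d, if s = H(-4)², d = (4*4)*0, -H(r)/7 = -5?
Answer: 0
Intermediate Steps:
H(r) = 35 (H(r) = -7*(-5) = 35)
d = 0 (d = 16*0 = 0)
s = 1225 (s = 35² = 1225)
(s*82)*d = (1225*82)*0 = 100450*0 = 0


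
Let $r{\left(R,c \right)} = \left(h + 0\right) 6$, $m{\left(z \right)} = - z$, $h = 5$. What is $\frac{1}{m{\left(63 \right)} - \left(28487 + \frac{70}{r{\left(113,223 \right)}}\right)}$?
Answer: $- \frac{3}{85657} \approx -3.5023 \cdot 10^{-5}$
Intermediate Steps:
$r{\left(R,c \right)} = 30$ ($r{\left(R,c \right)} = \left(5 + 0\right) 6 = 5 \cdot 6 = 30$)
$\frac{1}{m{\left(63 \right)} - \left(28487 + \frac{70}{r{\left(113,223 \right)}}\right)} = \frac{1}{\left(-1\right) 63 - \left(28487 + \frac{70}{30}\right)} = \frac{1}{-63 - \left(28487 + 70 \cdot \frac{1}{30}\right)} = \frac{1}{-63 - \frac{85468}{3}} = \frac{1}{- \frac{85657}{3}} = - \frac{3}{85657}$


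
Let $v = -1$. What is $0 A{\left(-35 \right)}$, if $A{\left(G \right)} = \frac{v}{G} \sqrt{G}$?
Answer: $0$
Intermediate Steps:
$A{\left(G \right)} = - \frac{1}{\sqrt{G}}$ ($A{\left(G \right)} = - \frac{1}{G} \sqrt{G} = - \frac{1}{\sqrt{G}}$)
$0 A{\left(-35 \right)} = 0 \left(- \frac{1}{i \sqrt{35}}\right) = 0 \left(- \frac{\left(-1\right) i \sqrt{35}}{35}\right) = 0 \frac{i \sqrt{35}}{35} = 0$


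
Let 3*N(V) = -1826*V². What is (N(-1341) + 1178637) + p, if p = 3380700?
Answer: -1089994365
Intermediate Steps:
N(V) = -1826*V²/3 (N(V) = (-1826*V²)/3 = -1826*V²/3)
(N(-1341) + 1178637) + p = (-1826/3*(-1341)² + 1178637) + 3380700 = (-1826/3*1798281 + 1178637) + 3380700 = (-1094553702 + 1178637) + 3380700 = -1093375065 + 3380700 = -1089994365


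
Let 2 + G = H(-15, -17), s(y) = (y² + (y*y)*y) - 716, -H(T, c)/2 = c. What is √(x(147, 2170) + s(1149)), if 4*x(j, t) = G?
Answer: √1518230442 ≈ 38965.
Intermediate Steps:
H(T, c) = -2*c
s(y) = -716 + y² + y³ (s(y) = (y² + y²*y) - 716 = (y² + y³) - 716 = -716 + y² + y³)
G = 32 (G = -2 - 2*(-17) = -2 + 34 = 32)
x(j, t) = 8 (x(j, t) = (¼)*32 = 8)
√(x(147, 2170) + s(1149)) = √(8 + (-716 + 1149² + 1149³)) = √(8 + (-716 + 1320201 + 1516910949)) = √(8 + 1518230434) = √1518230442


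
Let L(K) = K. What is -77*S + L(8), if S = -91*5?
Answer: 35043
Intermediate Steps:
S = -455
-77*S + L(8) = -77*(-455) + 8 = 35035 + 8 = 35043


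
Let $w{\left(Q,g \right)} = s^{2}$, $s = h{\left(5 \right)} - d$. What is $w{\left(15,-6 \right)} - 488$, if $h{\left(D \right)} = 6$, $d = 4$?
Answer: $-484$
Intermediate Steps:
$s = 2$ ($s = 6 - 4 = 2$)
$w{\left(Q,g \right)} = 4$ ($w{\left(Q,g \right)} = 2^{2} = 4$)
$w{\left(15,-6 \right)} - 488 = 4 - 488 = -484$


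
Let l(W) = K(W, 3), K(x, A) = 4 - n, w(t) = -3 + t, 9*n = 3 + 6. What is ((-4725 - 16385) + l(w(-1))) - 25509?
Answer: -46616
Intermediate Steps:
n = 1 (n = (3 + 6)/9 = (⅑)*9 = 1)
K(x, A) = 3 (K(x, A) = 4 - 1*1 = 4 - 1 = 3)
l(W) = 3
((-4725 - 16385) + l(w(-1))) - 25509 = ((-4725 - 16385) + 3) - 25509 = (-21110 + 3) - 25509 = -21107 - 25509 = -46616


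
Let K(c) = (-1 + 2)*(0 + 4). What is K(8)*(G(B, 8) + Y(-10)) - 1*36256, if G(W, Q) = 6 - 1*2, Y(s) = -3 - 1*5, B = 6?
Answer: -36272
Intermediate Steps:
K(c) = 4 (K(c) = 1*4 = 4)
Y(s) = -8 (Y(s) = -3 - 5 = -8)
G(W, Q) = 4 (G(W, Q) = 6 - 2 = 4)
K(8)*(G(B, 8) + Y(-10)) - 1*36256 = 4*(4 - 8) - 1*36256 = 4*(-4) - 36256 = -16 - 36256 = -36272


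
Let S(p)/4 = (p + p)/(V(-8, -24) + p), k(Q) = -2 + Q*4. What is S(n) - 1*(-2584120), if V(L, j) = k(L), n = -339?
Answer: 963879472/373 ≈ 2.5841e+6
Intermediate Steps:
k(Q) = -2 + 4*Q
V(L, j) = -2 + 4*L
S(p) = 8*p/(-34 + p) (S(p) = 4*((p + p)/((-2 + 4*(-8)) + p)) = 4*((2*p)/((-2 - 32) + p)) = 4*((2*p)/(-34 + p)) = 4*(2*p/(-34 + p)) = 8*p/(-34 + p))
S(n) - 1*(-2584120) = 8*(-339)/(-34 - 339) - 1*(-2584120) = 8*(-339)/(-373) + 2584120 = 8*(-339)*(-1/373) + 2584120 = 2712/373 + 2584120 = 963879472/373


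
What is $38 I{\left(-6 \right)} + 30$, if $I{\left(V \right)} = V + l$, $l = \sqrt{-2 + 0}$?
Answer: $-198 + 38 i \sqrt{2} \approx -198.0 + 53.74 i$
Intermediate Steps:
$l = i \sqrt{2}$ ($l = \sqrt{-2} = i \sqrt{2} \approx 1.4142 i$)
$I{\left(V \right)} = V + i \sqrt{2}$
$38 I{\left(-6 \right)} + 30 = 38 \left(-6 + i \sqrt{2}\right) + 30 = \left(-228 + 38 i \sqrt{2}\right) + 30 = -198 + 38 i \sqrt{2}$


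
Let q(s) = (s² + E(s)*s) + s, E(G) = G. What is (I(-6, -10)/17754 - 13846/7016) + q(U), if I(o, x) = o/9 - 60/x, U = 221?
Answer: 9146065475495/93421548 ≈ 97901.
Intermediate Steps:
I(o, x) = -60/x + o/9 (I(o, x) = o*(⅑) - 60/x = o/9 - 60/x = -60/x + o/9)
q(s) = s + 2*s² (q(s) = (s² + s*s) + s = (s² + s²) + s = 2*s² + s = s + 2*s²)
(I(-6, -10)/17754 - 13846/7016) + q(U) = ((-60/(-10) + (⅑)*(-6))/17754 - 13846/7016) + 221*(1 + 2*221) = ((-60*(-⅒) - ⅔)*(1/17754) - 13846*1/7016) + 221*(1 + 442) = ((6 - ⅔)*(1/17754) - 6923/3508) + 221*443 = ((16/3)*(1/17754) - 6923/3508) + 97903 = (8/26631 - 6923/3508) + 97903 = -184338349/93421548 + 97903 = 9146065475495/93421548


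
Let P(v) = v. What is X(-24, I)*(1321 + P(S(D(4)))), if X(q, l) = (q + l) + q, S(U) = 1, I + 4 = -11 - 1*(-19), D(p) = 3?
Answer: -58168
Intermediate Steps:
I = 4 (I = -4 + (-11 - 1*(-19)) = -4 + (-11 + 19) = -4 + 8 = 4)
X(q, l) = l + 2*q (X(q, l) = (l + q) + q = l + 2*q)
X(-24, I)*(1321 + P(S(D(4)))) = (4 + 2*(-24))*(1321 + 1) = (4 - 48)*1322 = -44*1322 = -58168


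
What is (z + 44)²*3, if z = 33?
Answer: 17787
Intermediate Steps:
(z + 44)²*3 = (33 + 44)²*3 = 77²*3 = 5929*3 = 17787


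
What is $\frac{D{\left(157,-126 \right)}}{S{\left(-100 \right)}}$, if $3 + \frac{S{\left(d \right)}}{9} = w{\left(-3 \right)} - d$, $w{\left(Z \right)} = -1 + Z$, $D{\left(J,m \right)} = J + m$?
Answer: $\frac{1}{27} \approx 0.037037$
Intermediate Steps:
$S{\left(d \right)} = -63 - 9 d$ ($S{\left(d \right)} = -27 + 9 \left(\left(-1 - 3\right) - d\right) = -27 + 9 \left(-4 - d\right) = -27 - \left(36 + 9 d\right) = -63 - 9 d$)
$\frac{D{\left(157,-126 \right)}}{S{\left(-100 \right)}} = \frac{157 - 126}{-63 - -900} = \frac{31}{-63 + 900} = \frac{31}{837} = 31 \cdot \frac{1}{837} = \frac{1}{27}$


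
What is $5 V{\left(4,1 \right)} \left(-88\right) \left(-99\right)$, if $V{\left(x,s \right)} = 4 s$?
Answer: $174240$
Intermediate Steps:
$5 V{\left(4,1 \right)} \left(-88\right) \left(-99\right) = 5 \cdot 4 \cdot 1 \left(-88\right) \left(-99\right) = 5 \cdot 4 \left(-88\right) \left(-99\right) = 20 \left(-88\right) \left(-99\right) = \left(-1760\right) \left(-99\right) = 174240$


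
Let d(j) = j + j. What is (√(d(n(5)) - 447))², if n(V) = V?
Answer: -437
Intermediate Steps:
d(j) = 2*j
(√(d(n(5)) - 447))² = (√(2*5 - 447))² = (√(10 - 447))² = (√(-437))² = (I*√437)² = -437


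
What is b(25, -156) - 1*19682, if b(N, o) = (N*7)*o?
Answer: -46982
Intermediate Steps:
b(N, o) = 7*N*o (b(N, o) = (7*N)*o = 7*N*o)
b(25, -156) - 1*19682 = 7*25*(-156) - 1*19682 = -27300 - 19682 = -46982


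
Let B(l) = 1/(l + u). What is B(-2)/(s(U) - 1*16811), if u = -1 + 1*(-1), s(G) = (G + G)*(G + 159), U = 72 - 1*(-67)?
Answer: -1/264132 ≈ -3.7860e-6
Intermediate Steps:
U = 139 (U = 72 + 67 = 139)
s(G) = 2*G*(159 + G) (s(G) = (2*G)*(159 + G) = 2*G*(159 + G))
u = -2 (u = -1 - 1 = -2)
B(l) = 1/(-2 + l) (B(l) = 1/(l - 2) = 1/(-2 + l))
B(-2)/(s(U) - 1*16811) = 1/((-2 - 2)*(2*139*(159 + 139) - 1*16811)) = 1/((-4)*(2*139*298 - 16811)) = -1/(4*(82844 - 16811)) = -1/4/66033 = -1/4*1/66033 = -1/264132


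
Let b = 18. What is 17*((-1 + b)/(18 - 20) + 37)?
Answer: 969/2 ≈ 484.50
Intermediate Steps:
17*((-1 + b)/(18 - 20) + 37) = 17*((-1 + 18)/(18 - 20) + 37) = 17*(17/(-2) + 37) = 17*(17*(-1/2) + 37) = 17*(-17/2 + 37) = 17*(57/2) = 969/2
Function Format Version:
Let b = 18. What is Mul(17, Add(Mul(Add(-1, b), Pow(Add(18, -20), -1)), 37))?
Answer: Rational(969, 2) ≈ 484.50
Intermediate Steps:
Mul(17, Add(Mul(Add(-1, b), Pow(Add(18, -20), -1)), 37)) = Mul(17, Add(Mul(Add(-1, 18), Pow(Add(18, -20), -1)), 37)) = Mul(17, Add(Mul(17, Pow(-2, -1)), 37)) = Mul(17, Add(Mul(17, Rational(-1, 2)), 37)) = Mul(17, Add(Rational(-17, 2), 37)) = Mul(17, Rational(57, 2)) = Rational(969, 2)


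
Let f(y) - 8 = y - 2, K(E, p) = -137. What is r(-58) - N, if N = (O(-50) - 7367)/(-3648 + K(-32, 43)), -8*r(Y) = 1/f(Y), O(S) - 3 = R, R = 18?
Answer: -3052151/1574560 ≈ -1.9384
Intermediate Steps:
f(y) = 6 + y (f(y) = 8 + (y - 2) = 8 + (-2 + y) = 6 + y)
O(S) = 21 (O(S) = 3 + 18 = 21)
r(Y) = -1/(8*(6 + Y))
N = 7346/3785 (N = (21 - 7367)/(-3648 - 137) = -7346/(-3785) = -7346*(-1/3785) = 7346/3785 ≈ 1.9408)
r(-58) - N = -1/(48 + 8*(-58)) - 1*7346/3785 = -1/(48 - 464) - 7346/3785 = -1/(-416) - 7346/3785 = -1*(-1/416) - 7346/3785 = 1/416 - 7346/3785 = -3052151/1574560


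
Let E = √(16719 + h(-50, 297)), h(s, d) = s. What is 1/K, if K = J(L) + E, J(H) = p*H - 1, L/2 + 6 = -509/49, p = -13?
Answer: 1020621/393824972 - 2401*√16669/393824972 ≈ 0.0018044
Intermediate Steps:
L = -1606/49 (L = -12 + 2*(-509/49) = -12 - 1018/49 = -1606/49 ≈ -32.776)
J(H) = -1 - 13*H (J(H) = -13*H - 1 = -1 - 13*H)
E = √16669 (E = √(16719 - 50) = √16669 ≈ 129.11)
K = 20829/49 + √16669 (K = (-1 - 13*(-1606/49)) + √16669 = (-1 + 20878/49) + √16669 = 20829/49 + √16669 ≈ 554.19)
1/K = 1/(20829/49 + √16669)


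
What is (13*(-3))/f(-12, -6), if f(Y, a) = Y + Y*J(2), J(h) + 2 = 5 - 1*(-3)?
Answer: 13/28 ≈ 0.46429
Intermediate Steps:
J(h) = 6 (J(h) = -2 + (5 - 1*(-3)) = -2 + (5 + 3) = -2 + 8 = 6)
f(Y, a) = 7*Y (f(Y, a) = Y + Y*6 = Y + 6*Y = 7*Y)
(13*(-3))/f(-12, -6) = (13*(-3))/((7*(-12))) = -39/(-84) = -39*(-1/84) = 13/28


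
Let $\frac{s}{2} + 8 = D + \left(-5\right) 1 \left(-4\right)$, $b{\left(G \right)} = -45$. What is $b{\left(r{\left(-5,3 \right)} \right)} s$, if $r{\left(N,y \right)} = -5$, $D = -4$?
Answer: $-720$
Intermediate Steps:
$s = 16$ ($s = -16 + 2 \left(-4 + \left(-5\right) 1 \left(-4\right)\right) = -16 + 2 \left(-4 - -20\right) = -16 + 2 \left(-4 + 20\right) = -16 + 2 \cdot 16 = -16 + 32 = 16$)
$b{\left(r{\left(-5,3 \right)} \right)} s = \left(-45\right) 16 = -720$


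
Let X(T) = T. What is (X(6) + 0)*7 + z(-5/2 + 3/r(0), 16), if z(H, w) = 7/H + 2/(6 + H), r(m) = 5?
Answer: 30228/779 ≈ 38.804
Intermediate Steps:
z(H, w) = 2/(6 + H) + 7/H
(X(6) + 0)*7 + z(-5/2 + 3/r(0), 16) = (6 + 0)*7 + 3*(14 + 3*(-5/2 + 3/5))/((-5/2 + 3/5)*(6 + (-5/2 + 3/5))) = 6*7 + 3*(14 + 3*(-5*½ + 3*(⅕)))/((-5*½ + 3*(⅕))*(6 + (-5*½ + 3*(⅕)))) = 42 + 3*(14 + 3*(-5/2 + ⅗))/((-5/2 + ⅗)*(6 + (-5/2 + ⅗))) = 42 + 3*(14 + 3*(-19/10))/((-19/10)*(6 - 19/10)) = 42 + 3*(-10/19)*(14 - 57/10)/(41/10) = 42 + 3*(-10/19)*(10/41)*(83/10) = 42 - 2490/779 = 30228/779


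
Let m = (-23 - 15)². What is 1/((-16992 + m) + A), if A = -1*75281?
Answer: -1/90829 ≈ -1.1010e-5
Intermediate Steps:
m = 1444 (m = (-38)² = 1444)
A = -75281
1/((-16992 + m) + A) = 1/((-16992 + 1444) - 75281) = 1/(-15548 - 75281) = 1/(-90829) = -1/90829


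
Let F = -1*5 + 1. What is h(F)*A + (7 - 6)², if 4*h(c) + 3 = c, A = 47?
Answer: -325/4 ≈ -81.250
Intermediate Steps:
F = -4 (F = -5 + 1 = -4)
h(c) = -¾ + c/4
h(F)*A + (7 - 6)² = (-¾ + (¼)*(-4))*47 + (7 - 6)² = (-¾ - 1)*47 + 1² = -7/4*47 + 1 = -329/4 + 1 = -325/4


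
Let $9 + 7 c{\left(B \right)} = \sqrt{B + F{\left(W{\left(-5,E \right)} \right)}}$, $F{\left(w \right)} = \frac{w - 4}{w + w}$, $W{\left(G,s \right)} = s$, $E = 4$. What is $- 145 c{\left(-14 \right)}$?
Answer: $\frac{1305}{7} - \frac{145 i \sqrt{14}}{7} \approx 186.43 - 77.506 i$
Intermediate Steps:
$F{\left(w \right)} = \frac{-4 + w}{2 w}$
$c{\left(B \right)} = - \frac{9}{7} + \frac{\sqrt{B}}{7}$ ($c{\left(B \right)} = - \frac{9}{7} + \frac{\sqrt{B + \frac{-4 + 4}{2 \cdot 4}}}{7} = - \frac{9}{7} + \frac{\sqrt{B + \frac{1}{2} \cdot \frac{1}{4} \cdot 0}}{7} = - \frac{9}{7} + \frac{\sqrt{B + 0}}{7} = - \frac{9}{7} + \frac{\sqrt{B}}{7}$)
$- 145 c{\left(-14 \right)} = - 145 \left(- \frac{9}{7} + \frac{\sqrt{-14}}{7}\right) = - 145 \left(- \frac{9}{7} + \frac{i \sqrt{14}}{7}\right) = \frac{1305}{7} - \frac{145 i \sqrt{14}}{7}$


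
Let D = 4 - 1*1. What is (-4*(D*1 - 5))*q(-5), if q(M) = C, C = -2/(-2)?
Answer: 8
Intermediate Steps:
D = 3 (D = 4 - 1 = 3)
C = 1 (C = -2*(-½) = 1)
q(M) = 1
(-4*(D*1 - 5))*q(-5) = -4*(3*1 - 5)*1 = -4*(3 - 5)*1 = -4*(-2)*1 = 8*1 = 8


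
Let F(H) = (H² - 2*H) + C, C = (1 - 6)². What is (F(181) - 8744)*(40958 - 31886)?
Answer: 214824960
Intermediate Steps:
C = 25 (C = (-5)² = 25)
F(H) = 25 + H² - 2*H (F(H) = (H² - 2*H) + 25 = 25 + H² - 2*H)
(F(181) - 8744)*(40958 - 31886) = ((25 + 181² - 2*181) - 8744)*(40958 - 31886) = ((25 + 32761 - 362) - 8744)*9072 = (32424 - 8744)*9072 = 23680*9072 = 214824960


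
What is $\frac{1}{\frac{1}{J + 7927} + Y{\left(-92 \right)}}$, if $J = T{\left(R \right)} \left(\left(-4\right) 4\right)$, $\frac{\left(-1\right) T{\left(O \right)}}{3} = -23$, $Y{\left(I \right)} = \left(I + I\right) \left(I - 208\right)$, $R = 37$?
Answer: $\frac{6823}{376629601} \approx 1.8116 \cdot 10^{-5}$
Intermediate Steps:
$Y{\left(I \right)} = 2 I \left(-208 + I\right)$
$T{\left(O \right)} = 69$ ($T{\left(O \right)} = \left(-3\right) \left(-23\right) = 69$)
$J = -1104$ ($J = 69 \left(\left(-4\right) 4\right) = 69 \left(-16\right) = -1104$)
$\frac{1}{\frac{1}{J + 7927} + Y{\left(-92 \right)}} = \frac{1}{\frac{1}{-1104 + 7927} + 2 \left(-92\right) \left(-208 - 92\right)} = \frac{1}{\frac{1}{6823} + 2 \left(-92\right) \left(-300\right)} = \frac{1}{\frac{1}{6823} + 55200} = \frac{1}{\frac{376629601}{6823}} = \frac{6823}{376629601}$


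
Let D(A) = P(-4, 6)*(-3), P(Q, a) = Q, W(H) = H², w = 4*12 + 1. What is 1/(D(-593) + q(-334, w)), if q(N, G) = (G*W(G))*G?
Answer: 1/5764813 ≈ 1.7347e-7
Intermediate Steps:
w = 49 (w = 48 + 1 = 49)
q(N, G) = G⁴ (q(N, G) = (G*G²)*G = G³*G = G⁴)
D(A) = 12 (D(A) = -4*(-3) = 12)
1/(D(-593) + q(-334, w)) = 1/(12 + 49⁴) = 1/(12 + 5764801) = 1/5764813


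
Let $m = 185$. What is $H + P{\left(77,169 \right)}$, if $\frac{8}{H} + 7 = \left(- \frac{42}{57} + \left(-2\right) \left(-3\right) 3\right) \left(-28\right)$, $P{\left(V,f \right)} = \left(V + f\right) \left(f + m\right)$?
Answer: $\frac{811361476}{9317} \approx 87084.0$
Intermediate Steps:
$P{\left(V,f \right)} = \left(185 + f\right) \left(V + f\right)$ ($P{\left(V,f \right)} = \left(V + f\right) \left(f + 185\right) = \left(V + f\right) \left(185 + f\right) = \left(185 + f\right) \left(V + f\right)$)
$H = - \frac{152}{9317}$ ($H = \frac{8}{-7 + \left(- \frac{42}{57} + \left(-2\right) \left(-3\right) 3\right) \left(-28\right)} = \frac{8}{-7 + \left(\left(-42\right) \frac{1}{57} + 6 \cdot 3\right) \left(-28\right)} = \frac{8}{-7 + \left(- \frac{14}{19} + 18\right) \left(-28\right)} = \frac{8}{-7 + \frac{328}{19} \left(-28\right)} = \frac{8}{-7 - \frac{9184}{19}} = \frac{8}{- \frac{9317}{19}} = 8 \left(- \frac{19}{9317}\right) = - \frac{152}{9317} \approx -0.016314$)
$H + P{\left(77,169 \right)} = - \frac{152}{9317} + \left(169^{2} + 185 \cdot 77 + 185 \cdot 169 + 77 \cdot 169\right) = - \frac{152}{9317} + \left(28561 + 14245 + 31265 + 13013\right) = - \frac{152}{9317} + 87084 = \frac{811361476}{9317}$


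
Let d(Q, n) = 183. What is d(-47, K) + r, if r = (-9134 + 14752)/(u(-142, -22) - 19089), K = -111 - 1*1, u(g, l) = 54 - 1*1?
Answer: 1738985/9518 ≈ 182.70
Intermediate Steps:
u(g, l) = 53 (u(g, l) = 54 - 1 = 53)
K = -112 (K = -111 - 1 = -112)
r = -2809/9518 (r = (-9134 + 14752)/(53 - 19089) = 5618/(-19036) = 5618*(-1/19036) = -2809/9518 ≈ -0.29513)
d(-47, K) + r = 183 - 2809/9518 = 1738985/9518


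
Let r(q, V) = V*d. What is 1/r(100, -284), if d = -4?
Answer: 1/1136 ≈ 0.00088028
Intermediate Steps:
r(q, V) = -4*V (r(q, V) = V*(-4) = -4*V)
1/r(100, -284) = 1/(-4*(-284)) = 1/1136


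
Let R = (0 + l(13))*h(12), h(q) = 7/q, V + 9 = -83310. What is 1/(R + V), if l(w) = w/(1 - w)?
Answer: -144/11998027 ≈ -1.2002e-5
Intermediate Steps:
V = -83319 (V = -9 - 83310 = -83319)
R = -91/144 (R = (0 - 1*13/(-1 + 13))*(7/12) = (0 - 1*13/12)*(7*(1/12)) = (0 - 1*13*1/12)*(7/12) = (0 - 13/12)*(7/12) = -13/12*7/12 = -91/144 ≈ -0.63194)
1/(R + V) = 1/(-91/144 - 83319) = 1/(-11998027/144) = -144/11998027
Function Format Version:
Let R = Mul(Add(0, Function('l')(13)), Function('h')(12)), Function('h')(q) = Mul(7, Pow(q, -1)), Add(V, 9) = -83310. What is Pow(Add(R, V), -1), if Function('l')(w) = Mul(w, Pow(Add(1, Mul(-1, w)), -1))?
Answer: Rational(-144, 11998027) ≈ -1.2002e-5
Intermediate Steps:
V = -83319 (V = Add(-9, -83310) = -83319)
R = Rational(-91, 144) (R = Mul(Add(0, Mul(-1, 13, Pow(Add(-1, 13), -1))), Mul(7, Pow(12, -1))) = Mul(Add(0, Mul(-1, 13, Pow(12, -1))), Mul(7, Rational(1, 12))) = Mul(Add(0, Mul(-1, 13, Rational(1, 12))), Rational(7, 12)) = Mul(Add(0, Rational(-13, 12)), Rational(7, 12)) = Mul(Rational(-13, 12), Rational(7, 12)) = Rational(-91, 144) ≈ -0.63194)
Pow(Add(R, V), -1) = Pow(Add(Rational(-91, 144), -83319), -1) = Pow(Rational(-11998027, 144), -1) = Rational(-144, 11998027)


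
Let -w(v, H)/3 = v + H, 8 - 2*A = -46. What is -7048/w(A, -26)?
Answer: 7048/3 ≈ 2349.3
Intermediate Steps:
A = 27 (A = 4 - ½*(-46) = 4 + 23 = 27)
w(v, H) = -3*H - 3*v (w(v, H) = -3*(v + H) = -3*(H + v) = -3*H - 3*v)
-7048/w(A, -26) = -7048/(-3*(-26) - 3*27) = -7048/(78 - 81) = -7048/(-3) = -7048*(-⅓) = 7048/3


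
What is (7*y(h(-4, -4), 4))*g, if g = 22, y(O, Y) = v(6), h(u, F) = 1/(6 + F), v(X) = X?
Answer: 924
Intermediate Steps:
y(O, Y) = 6
(7*y(h(-4, -4), 4))*g = (7*6)*22 = 42*22 = 924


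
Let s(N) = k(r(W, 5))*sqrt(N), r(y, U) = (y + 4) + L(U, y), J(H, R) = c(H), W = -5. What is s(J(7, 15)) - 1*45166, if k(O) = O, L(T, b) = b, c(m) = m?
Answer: -45166 - 6*sqrt(7) ≈ -45182.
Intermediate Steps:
J(H, R) = H
r(y, U) = 4 + 2*y (r(y, U) = (y + 4) + y = (4 + y) + y = 4 + 2*y)
s(N) = -6*sqrt(N) (s(N) = (4 + 2*(-5))*sqrt(N) = (4 - 10)*sqrt(N) = -6*sqrt(N))
s(J(7, 15)) - 1*45166 = -6*sqrt(7) - 1*45166 = -6*sqrt(7) - 45166 = -45166 - 6*sqrt(7)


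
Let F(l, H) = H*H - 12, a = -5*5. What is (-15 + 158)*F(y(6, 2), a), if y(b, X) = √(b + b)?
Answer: 87659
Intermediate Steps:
y(b, X) = √2*√b (y(b, X) = √(2*b) = √2*√b)
a = -25
F(l, H) = -12 + H² (F(l, H) = H² - 12 = -12 + H²)
(-15 + 158)*F(y(6, 2), a) = (-15 + 158)*(-12 + (-25)²) = 143*(-12 + 625) = 143*613 = 87659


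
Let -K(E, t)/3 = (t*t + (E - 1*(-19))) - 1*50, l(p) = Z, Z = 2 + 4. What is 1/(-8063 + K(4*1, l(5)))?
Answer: -1/8090 ≈ -0.00012361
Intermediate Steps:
Z = 6
l(p) = 6
K(E, t) = 93 - 3*E - 3*t² (K(E, t) = -3*((t*t + (E - 1*(-19))) - 1*50) = -3*((t² + (E + 19)) - 50) = -3*((t² + (19 + E)) - 50) = -3*((19 + E + t²) - 50) = -3*(-31 + E + t²) = 93 - 3*E - 3*t²)
1/(-8063 + K(4*1, l(5))) = 1/(-8063 + (93 - 12 - 3*6²)) = 1/(-8063 + (93 - 3*4 - 3*36)) = 1/(-8063 + (93 - 12 - 108)) = 1/(-8063 - 27) = 1/(-8090) = -1/8090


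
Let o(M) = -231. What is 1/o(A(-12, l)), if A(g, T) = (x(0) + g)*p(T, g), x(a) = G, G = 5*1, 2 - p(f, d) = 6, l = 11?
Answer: -1/231 ≈ -0.0043290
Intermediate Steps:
p(f, d) = -4 (p(f, d) = 2 - 1*6 = 2 - 6 = -4)
G = 5
x(a) = 5
A(g, T) = -20 - 4*g (A(g, T) = (5 + g)*(-4) = -20 - 4*g)
1/o(A(-12, l)) = 1/(-231) = -1/231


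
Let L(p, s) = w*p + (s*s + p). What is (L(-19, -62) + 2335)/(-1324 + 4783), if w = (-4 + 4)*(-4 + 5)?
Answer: 6160/3459 ≈ 1.7809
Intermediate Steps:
w = 0 (w = 0*1 = 0)
L(p, s) = p + s² (L(p, s) = 0*p + (s*s + p) = 0 + (s² + p) = 0 + (p + s²) = p + s²)
(L(-19, -62) + 2335)/(-1324 + 4783) = ((-19 + (-62)²) + 2335)/(-1324 + 4783) = ((-19 + 3844) + 2335)/3459 = (3825 + 2335)*(1/3459) = 6160*(1/3459) = 6160/3459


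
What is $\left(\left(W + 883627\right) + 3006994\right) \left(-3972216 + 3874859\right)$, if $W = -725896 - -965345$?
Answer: $-402091224990$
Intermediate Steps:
$W = 239449$ ($W = -725896 + 965345 = 239449$)
$\left(\left(W + 883627\right) + 3006994\right) \left(-3972216 + 3874859\right) = \left(\left(239449 + 883627\right) + 3006994\right) \left(-3972216 + 3874859\right) = \left(1123076 + 3006994\right) \left(-97357\right) = 4130070 \left(-97357\right) = -402091224990$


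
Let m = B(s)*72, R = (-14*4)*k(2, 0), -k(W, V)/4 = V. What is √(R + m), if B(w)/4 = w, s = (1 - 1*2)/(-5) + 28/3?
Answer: 4*√4290/5 ≈ 52.398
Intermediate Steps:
k(W, V) = -4*V
R = 0 (R = (-14*4)*(-4*0) = -56*0 = 0)
s = 143/15 (s = (1 - 2)*(-⅕) + 28*(⅓) = -1*(-⅕) + 28/3 = ⅕ + 28/3 = 143/15 ≈ 9.5333)
B(w) = 4*w
m = 13728/5 (m = (4*(143/15))*72 = (572/15)*72 = 13728/5 ≈ 2745.6)
√(R + m) = √(0 + 13728/5) = √(13728/5) = 4*√4290/5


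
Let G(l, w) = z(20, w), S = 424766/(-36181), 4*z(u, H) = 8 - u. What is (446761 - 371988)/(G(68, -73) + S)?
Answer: -2705361913/533309 ≈ -5072.8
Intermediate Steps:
z(u, H) = 2 - u/4 (z(u, H) = (8 - u)/4 = 2 - u/4)
S = -424766/36181 (S = 424766*(-1/36181) = -424766/36181 ≈ -11.740)
G(l, w) = -3 (G(l, w) = 2 - ¼*20 = 2 - 5 = -3)
(446761 - 371988)/(G(68, -73) + S) = (446761 - 371988)/(-3 - 424766/36181) = 74773/(-533309/36181) = 74773*(-36181/533309) = -2705361913/533309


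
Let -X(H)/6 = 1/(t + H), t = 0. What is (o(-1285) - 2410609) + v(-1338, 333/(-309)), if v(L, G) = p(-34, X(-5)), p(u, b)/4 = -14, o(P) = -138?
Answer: -2410803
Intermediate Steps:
X(H) = -6/H (X(H) = -6/(0 + H) = -6/H)
p(u, b) = -56 (p(u, b) = 4*(-14) = -56)
v(L, G) = -56
(o(-1285) - 2410609) + v(-1338, 333/(-309)) = (-138 - 2410609) - 56 = -2410747 - 56 = -2410803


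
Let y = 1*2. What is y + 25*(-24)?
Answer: -598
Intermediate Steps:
y = 2
y + 25*(-24) = 2 + 25*(-24) = 2 - 600 = -598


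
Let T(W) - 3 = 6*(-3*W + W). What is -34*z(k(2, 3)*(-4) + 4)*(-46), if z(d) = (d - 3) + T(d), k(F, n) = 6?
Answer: 344080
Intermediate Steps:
T(W) = 3 - 12*W (T(W) = 3 + 6*(-3*W + W) = 3 + 6*(-2*W) = 3 - 12*W)
z(d) = -11*d (z(d) = (d - 3) + (3 - 12*d) = (-3 + d) + (3 - 12*d) = -11*d)
-34*z(k(2, 3)*(-4) + 4)*(-46) = -(-374)*(6*(-4) + 4)*(-46) = -(-374)*(-24 + 4)*(-46) = -(-374)*(-20)*(-46) = -34*220*(-46) = -7480*(-46) = 344080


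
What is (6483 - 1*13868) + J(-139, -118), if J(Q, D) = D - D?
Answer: -7385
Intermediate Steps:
J(Q, D) = 0
(6483 - 1*13868) + J(-139, -118) = (6483 - 1*13868) + 0 = (6483 - 13868) + 0 = -7385 + 0 = -7385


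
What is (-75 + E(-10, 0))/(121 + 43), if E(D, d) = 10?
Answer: -65/164 ≈ -0.39634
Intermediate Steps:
(-75 + E(-10, 0))/(121 + 43) = (-75 + 10)/(121 + 43) = -65/164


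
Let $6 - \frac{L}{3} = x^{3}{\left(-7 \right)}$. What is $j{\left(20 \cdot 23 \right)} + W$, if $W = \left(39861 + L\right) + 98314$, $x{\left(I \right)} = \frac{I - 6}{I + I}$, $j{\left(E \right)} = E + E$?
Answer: $\frac{381719481}{2744} \approx 1.3911 \cdot 10^{5}$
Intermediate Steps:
$j{\left(E \right)} = 2 E$
$x{\left(I \right)} = \frac{-6 + I}{2 I}$
$L = \frac{42801}{2744}$ ($L = 18 - 3 \left(\frac{-6 - 7}{2 \left(-7\right)}\right)^{3} = 18 - 3 \left(\frac{1}{2} \left(- \frac{1}{7}\right) \left(-13\right)\right)^{3} = 18 - 3 \left(\frac{13}{14}\right)^{3} = 18 - \frac{6591}{2744} = \frac{42801}{2744} \approx 15.598$)
$W = \frac{379195001}{2744}$ ($W = \left(39861 + \frac{42801}{2744}\right) + 98314 = \frac{109421385}{2744} + 98314 = \frac{379195001}{2744} \approx 1.3819 \cdot 10^{5}$)
$j{\left(20 \cdot 23 \right)} + W = 2 \cdot 20 \cdot 23 + \frac{379195001}{2744} = 2 \cdot 460 + \frac{379195001}{2744} = 920 + \frac{379195001}{2744} = \frac{381719481}{2744}$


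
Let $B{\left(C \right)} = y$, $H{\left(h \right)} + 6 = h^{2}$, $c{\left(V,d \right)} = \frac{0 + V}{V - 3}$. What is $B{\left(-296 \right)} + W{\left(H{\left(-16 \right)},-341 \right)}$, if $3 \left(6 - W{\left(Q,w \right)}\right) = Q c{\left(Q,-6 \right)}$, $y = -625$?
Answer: $- \frac{521179}{741} \approx -703.35$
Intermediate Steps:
$c{\left(V,d \right)} = \frac{V}{-3 + V}$
$H{\left(h \right)} = -6 + h^{2}$
$B{\left(C \right)} = -625$
$W{\left(Q,w \right)} = 6 - \frac{Q^{2}}{3 \left(-3 + Q\right)}$ ($W{\left(Q,w \right)} = 6 - \frac{Q \frac{Q}{-3 + Q}}{3} = 6 - \frac{Q^{2} \frac{1}{-3 + Q}}{3} = 6 - \frac{Q^{2}}{3 \left(-3 + Q\right)}$)
$B{\left(-296 \right)} + W{\left(H{\left(-16 \right)},-341 \right)} = -625 + \frac{-54 - \left(-6 + \left(-16\right)^{2}\right)^{2} + 18 \left(-6 + \left(-16\right)^{2}\right)}{3 \left(-3 - \left(6 - \left(-16\right)^{2}\right)\right)} = -625 + \frac{-54 - \left(-6 + 256\right)^{2} + 18 \left(-6 + 256\right)}{3 \left(-3 + \left(-6 + 256\right)\right)} = -625 + \frac{-54 - 250^{2} + 18 \cdot 250}{3 \left(-3 + 250\right)} = -625 + \frac{-54 - 62500 + 4500}{3 \cdot 247} = -625 + \frac{1}{3} \cdot \frac{1}{247} \left(-54 - 62500 + 4500\right) = -625 + \frac{1}{3} \cdot \frac{1}{247} \left(-58054\right) = -625 - \frac{58054}{741} = - \frac{521179}{741}$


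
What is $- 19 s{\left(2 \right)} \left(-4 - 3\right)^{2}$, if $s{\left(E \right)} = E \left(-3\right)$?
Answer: $5586$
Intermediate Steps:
$s{\left(E \right)} = - 3 E$
$- 19 s{\left(2 \right)} \left(-4 - 3\right)^{2} = - 19 \left(\left(-3\right) 2\right) \left(-4 - 3\right)^{2} = \left(-19\right) \left(-6\right) \left(-7\right)^{2} = 114 \cdot 49 = 5586$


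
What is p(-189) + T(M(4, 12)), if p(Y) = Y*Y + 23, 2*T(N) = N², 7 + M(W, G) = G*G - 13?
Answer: 43432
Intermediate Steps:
M(W, G) = -20 + G² (M(W, G) = -7 + (G*G - 13) = -7 + (G² - 13) = -7 + (-13 + G²) = -20 + G²)
T(N) = N²/2
p(Y) = 23 + Y² (p(Y) = Y² + 23 = 23 + Y²)
p(-189) + T(M(4, 12)) = (23 + (-189)²) + (-20 + 12²)²/2 = (23 + 35721) + (-20 + 144)²/2 = 35744 + (½)*124² = 35744 + (½)*15376 = 35744 + 7688 = 43432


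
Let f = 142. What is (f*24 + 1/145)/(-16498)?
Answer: -494161/2392210 ≈ -0.20657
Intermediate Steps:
(f*24 + 1/145)/(-16498) = (142*24 + 1/145)/(-16498) = (3408 + 1/145)*(-1/16498) = (494161/145)*(-1/16498) = -494161/2392210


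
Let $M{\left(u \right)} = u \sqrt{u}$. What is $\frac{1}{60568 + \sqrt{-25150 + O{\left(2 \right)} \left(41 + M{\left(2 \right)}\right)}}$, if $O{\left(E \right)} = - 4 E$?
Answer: $\frac{1}{60568 + i \sqrt{25478 + 16 \sqrt{2}}} \approx 1.651 \cdot 10^{-5} - 4.353 \cdot 10^{-8} i$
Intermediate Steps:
$M{\left(u \right)} = u^{\frac{3}{2}}$
$\frac{1}{60568 + \sqrt{-25150 + O{\left(2 \right)} \left(41 + M{\left(2 \right)}\right)}} = \frac{1}{60568 + \sqrt{-25150 + \left(-4\right) 2 \left(41 + 2^{\frac{3}{2}}\right)}} = \frac{1}{60568 + \sqrt{-25150 - 8 \left(41 + 2 \sqrt{2}\right)}} = \frac{1}{60568 + \sqrt{-25150 - \left(328 + 16 \sqrt{2}\right)}} = \frac{1}{60568 + \sqrt{-25478 - 16 \sqrt{2}}}$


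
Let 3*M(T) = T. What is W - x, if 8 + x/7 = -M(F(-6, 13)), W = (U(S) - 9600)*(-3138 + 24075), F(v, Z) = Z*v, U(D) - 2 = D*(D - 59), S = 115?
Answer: -66119172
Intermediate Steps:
U(D) = 2 + D*(-59 + D) (U(D) = 2 + D*(D - 59) = 2 + D*(-59 + D))
W = -66119046 (W = ((2 + 115**2 - 59*115) - 9600)*(-3138 + 24075) = ((2 + 13225 - 6785) - 9600)*20937 = (6442 - 9600)*20937 = -3158*20937 = -66119046)
M(T) = T/3
x = 126 (x = -56 + 7*(-13*(-6)/3) = -56 + 7*(-(-78)/3) = -56 + 7*(-1*(-26)) = -56 + 7*26 = -56 + 182 = 126)
W - x = -66119046 - 1*126 = -66119046 - 126 = -66119172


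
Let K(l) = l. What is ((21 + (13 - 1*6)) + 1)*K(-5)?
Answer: -145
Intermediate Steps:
((21 + (13 - 1*6)) + 1)*K(-5) = ((21 + (13 - 1*6)) + 1)*(-5) = ((21 + (13 - 6)) + 1)*(-5) = ((21 + 7) + 1)*(-5) = (28 + 1)*(-5) = 29*(-5) = -145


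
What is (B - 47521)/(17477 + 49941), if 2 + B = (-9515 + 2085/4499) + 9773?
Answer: -106321575/151656791 ≈ -0.70107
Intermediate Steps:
B = 1153829/4499 (B = -2 + ((-9515 + 2085/4499) + 9773) = -2 + (-42805900/4499 + 9773) = -2 + 1162827/4499 = 1153829/4499 ≈ 256.46)
(B - 47521)/(17477 + 49941) = (1153829/4499 - 47521)/(17477 + 49941) = -212643150/4499/67418 = -212643150/4499*1/67418 = -106321575/151656791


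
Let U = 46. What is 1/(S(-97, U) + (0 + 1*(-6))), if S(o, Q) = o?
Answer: -1/103 ≈ -0.0097087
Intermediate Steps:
1/(S(-97, U) + (0 + 1*(-6))) = 1/(-97 + (0 + 1*(-6))) = 1/(-97 + (0 - 6)) = 1/(-97 - 6) = 1/(-103) = -1/103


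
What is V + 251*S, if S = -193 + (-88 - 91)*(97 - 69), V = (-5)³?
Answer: -1306580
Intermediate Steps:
V = -125
S = -5205 (S = -193 - 179*28 = -193 - 5012 = -5205)
V + 251*S = -125 + 251*(-5205) = -125 - 1306455 = -1306580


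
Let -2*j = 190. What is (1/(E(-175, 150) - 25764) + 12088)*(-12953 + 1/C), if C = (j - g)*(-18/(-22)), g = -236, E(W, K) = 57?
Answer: -5107843054145390/32622183 ≈ -1.5658e+8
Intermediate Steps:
j = -95 (j = -½*190 = -95)
C = 1269/11 (C = (-95 - 1*(-236))*(-18/(-22)) = (-95 + 236)*(-18*(-1/22)) = 141*(9/11) = 1269/11 ≈ 115.36)
(1/(E(-175, 150) - 25764) + 12088)*(-12953 + 1/C) = (1/(57 - 25764) + 12088)*(-12953 + 1/(1269/11)) = (1/(-25707) + 12088)*(-12953 + 11/1269) = (-1/25707 + 12088)*(-16437346/1269) = (310746215/25707)*(-16437346/1269) = -5107843054145390/32622183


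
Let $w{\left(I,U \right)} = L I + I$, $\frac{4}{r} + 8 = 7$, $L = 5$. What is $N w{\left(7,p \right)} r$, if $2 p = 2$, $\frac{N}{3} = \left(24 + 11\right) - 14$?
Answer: $-10584$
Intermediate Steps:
$r = -4$ ($r = \frac{4}{-8 + 7} = \frac{4}{-1} = 4 \left(-1\right) = -4$)
$N = 63$ ($N = 3 \left(\left(24 + 11\right) - 14\right) = 3 \left(35 - 14\right) = 3 \cdot 21 = 63$)
$p = 1$ ($p = \frac{1}{2} \cdot 2 = 1$)
$w{\left(I,U \right)} = 6 I$ ($w{\left(I,U \right)} = 5 I + I = 6 I$)
$N w{\left(7,p \right)} r = 63 \cdot 6 \cdot 7 \left(-4\right) = 63 \cdot 42 \left(-4\right) = 2646 \left(-4\right) = -10584$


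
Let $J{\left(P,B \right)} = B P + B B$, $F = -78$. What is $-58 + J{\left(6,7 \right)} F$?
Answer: $-7156$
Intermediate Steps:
$J{\left(P,B \right)} = B^{2} + B P$ ($J{\left(P,B \right)} = B P + B^{2} = B^{2} + B P$)
$-58 + J{\left(6,7 \right)} F = -58 + 7 \left(7 + 6\right) \left(-78\right) = -58 + 7 \cdot 13 \left(-78\right) = -58 + 91 \left(-78\right) = -58 - 7098 = -7156$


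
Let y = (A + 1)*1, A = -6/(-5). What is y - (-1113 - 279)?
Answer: 6971/5 ≈ 1394.2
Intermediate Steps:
A = 6/5 (A = -6*(-1/5) = 6/5 ≈ 1.2000)
y = 11/5 (y = (6/5 + 1)*1 = (11/5)*1 = 11/5 ≈ 2.2000)
y - (-1113 - 279) = 11/5 - (-1113 - 279) = 11/5 - 1*(-1392) = 11/5 + 1392 = 6971/5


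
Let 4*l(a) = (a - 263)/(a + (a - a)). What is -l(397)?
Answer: -67/794 ≈ -0.084383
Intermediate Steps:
l(a) = (-263 + a)/(4*a) (l(a) = ((a - 263)/(a + (a - a)))/4 = ((-263 + a)/(a + 0))/4 = ((-263 + a)/a)/4 = (-263 + a)/(4*a))
-l(397) = -(-263 + 397)/(4*397) = -134/(4*397) = -1*67/794 = -67/794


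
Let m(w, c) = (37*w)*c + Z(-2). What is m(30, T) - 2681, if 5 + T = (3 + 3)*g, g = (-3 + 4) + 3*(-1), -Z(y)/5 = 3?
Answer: -21566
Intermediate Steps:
Z(y) = -15 (Z(y) = -5*3 = -15)
g = -2 (g = 1 - 3 = -2)
T = -17 (T = -5 + (3 + 3)*(-2) = -5 + 6*(-2) = -5 - 12 = -17)
m(w, c) = -15 + 37*c*w (m(w, c) = (37*w)*c - 15 = 37*c*w - 15 = -15 + 37*c*w)
m(30, T) - 2681 = (-15 + 37*(-17)*30) - 2681 = (-15 - 18870) - 2681 = -18885 - 2681 = -21566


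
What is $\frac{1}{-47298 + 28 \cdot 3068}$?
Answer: $\frac{1}{38606} \approx 2.5903 \cdot 10^{-5}$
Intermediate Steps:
$\frac{1}{-47298 + 28 \cdot 3068} = \frac{1}{-47298 + 85904} = \frac{1}{38606}$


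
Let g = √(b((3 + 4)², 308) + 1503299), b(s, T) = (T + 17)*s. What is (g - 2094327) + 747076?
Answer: -1347251 + 2*√379806 ≈ -1.3460e+6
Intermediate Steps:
b(s, T) = s*(17 + T) (b(s, T) = (17 + T)*s = s*(17 + T))
g = 2*√379806 (g = √((3 + 4)²*(17 + 308) + 1503299) = √(7²*325 + 1503299) = √(49*325 + 1503299) = √(15925 + 1503299) = √1519224 = 2*√379806 ≈ 1232.6)
(g - 2094327) + 747076 = (2*√379806 - 2094327) + 747076 = (-2094327 + 2*√379806) + 747076 = -1347251 + 2*√379806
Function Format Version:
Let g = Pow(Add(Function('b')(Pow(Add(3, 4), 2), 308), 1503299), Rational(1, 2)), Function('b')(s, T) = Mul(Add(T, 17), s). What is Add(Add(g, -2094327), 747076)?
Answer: Add(-1347251, Mul(2, Pow(379806, Rational(1, 2)))) ≈ -1.3460e+6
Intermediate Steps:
Function('b')(s, T) = Mul(s, Add(17, T)) (Function('b')(s, T) = Mul(Add(17, T), s) = Mul(s, Add(17, T)))
g = Mul(2, Pow(379806, Rational(1, 2))) (g = Pow(Add(Mul(Pow(Add(3, 4), 2), Add(17, 308)), 1503299), Rational(1, 2)) = Pow(Add(Mul(Pow(7, 2), 325), 1503299), Rational(1, 2)) = Pow(Add(Mul(49, 325), 1503299), Rational(1, 2)) = Pow(Add(15925, 1503299), Rational(1, 2)) = Pow(1519224, Rational(1, 2)) = Mul(2, Pow(379806, Rational(1, 2))) ≈ 1232.6)
Add(Add(g, -2094327), 747076) = Add(Add(Mul(2, Pow(379806, Rational(1, 2))), -2094327), 747076) = Add(Add(-2094327, Mul(2, Pow(379806, Rational(1, 2)))), 747076) = Add(-1347251, Mul(2, Pow(379806, Rational(1, 2))))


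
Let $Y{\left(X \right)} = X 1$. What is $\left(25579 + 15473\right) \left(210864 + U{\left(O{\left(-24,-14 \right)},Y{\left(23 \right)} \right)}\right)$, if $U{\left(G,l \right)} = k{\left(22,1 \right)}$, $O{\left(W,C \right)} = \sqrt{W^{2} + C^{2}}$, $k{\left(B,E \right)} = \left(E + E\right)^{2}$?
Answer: $8656553136$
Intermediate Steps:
$k{\left(B,E \right)} = 4 E^{2}$ ($k{\left(B,E \right)} = \left(2 E\right)^{2} = 4 E^{2}$)
$O{\left(W,C \right)} = \sqrt{C^{2} + W^{2}}$
$Y{\left(X \right)} = X$
$U{\left(G,l \right)} = 4$ ($U{\left(G,l \right)} = 4 \cdot 1^{2} = 4 \cdot 1 = 4$)
$\left(25579 + 15473\right) \left(210864 + U{\left(O{\left(-24,-14 \right)},Y{\left(23 \right)} \right)}\right) = \left(25579 + 15473\right) \left(210864 + 4\right) = 41052 \cdot 210868 = 8656553136$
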